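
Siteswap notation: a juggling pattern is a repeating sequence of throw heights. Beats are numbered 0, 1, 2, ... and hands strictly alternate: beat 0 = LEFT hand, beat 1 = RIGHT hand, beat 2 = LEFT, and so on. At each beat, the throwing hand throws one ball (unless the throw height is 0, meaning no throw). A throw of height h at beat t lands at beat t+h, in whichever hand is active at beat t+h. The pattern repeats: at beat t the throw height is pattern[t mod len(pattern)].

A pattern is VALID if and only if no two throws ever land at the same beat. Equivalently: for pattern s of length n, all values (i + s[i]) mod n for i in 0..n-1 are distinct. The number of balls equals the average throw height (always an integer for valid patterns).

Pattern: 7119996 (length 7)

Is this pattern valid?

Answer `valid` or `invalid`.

Answer: invalid

Derivation:
i=0: (i + s[i]) mod n = (0 + 7) mod 7 = 0
i=1: (i + s[i]) mod n = (1 + 1) mod 7 = 2
i=2: (i + s[i]) mod n = (2 + 1) mod 7 = 3
i=3: (i + s[i]) mod n = (3 + 9) mod 7 = 5
i=4: (i + s[i]) mod n = (4 + 9) mod 7 = 6
i=5: (i + s[i]) mod n = (5 + 9) mod 7 = 0
i=6: (i + s[i]) mod n = (6 + 6) mod 7 = 5
Residues: [0, 2, 3, 5, 6, 0, 5], distinct: False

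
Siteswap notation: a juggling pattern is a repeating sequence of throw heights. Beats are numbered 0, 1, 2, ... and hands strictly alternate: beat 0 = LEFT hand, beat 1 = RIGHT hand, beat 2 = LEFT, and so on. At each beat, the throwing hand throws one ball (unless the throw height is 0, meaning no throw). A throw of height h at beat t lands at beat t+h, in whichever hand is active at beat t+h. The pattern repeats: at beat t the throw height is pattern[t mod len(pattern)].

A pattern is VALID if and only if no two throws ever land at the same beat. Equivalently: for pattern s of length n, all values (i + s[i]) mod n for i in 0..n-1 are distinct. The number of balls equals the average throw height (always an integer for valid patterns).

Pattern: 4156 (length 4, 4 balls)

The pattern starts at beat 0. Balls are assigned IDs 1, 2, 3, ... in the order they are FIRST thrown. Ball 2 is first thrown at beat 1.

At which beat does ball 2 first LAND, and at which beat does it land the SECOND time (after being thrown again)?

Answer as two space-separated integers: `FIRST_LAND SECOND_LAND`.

Answer: 2 7

Derivation:
Beat 0 (L): throw ball1 h=4 -> lands@4:L; in-air after throw: [b1@4:L]
Beat 1 (R): throw ball2 h=1 -> lands@2:L; in-air after throw: [b2@2:L b1@4:L]
Beat 2 (L): throw ball2 h=5 -> lands@7:R; in-air after throw: [b1@4:L b2@7:R]
Beat 3 (R): throw ball3 h=6 -> lands@9:R; in-air after throw: [b1@4:L b2@7:R b3@9:R]
Beat 4 (L): throw ball1 h=4 -> lands@8:L; in-air after throw: [b2@7:R b1@8:L b3@9:R]
Beat 5 (R): throw ball4 h=1 -> lands@6:L; in-air after throw: [b4@6:L b2@7:R b1@8:L b3@9:R]
Beat 6 (L): throw ball4 h=5 -> lands@11:R; in-air after throw: [b2@7:R b1@8:L b3@9:R b4@11:R]
Beat 7 (R): throw ball2 h=6 -> lands@13:R; in-air after throw: [b1@8:L b3@9:R b4@11:R b2@13:R]
Ball 2: thrown@1 h=1 -> first land @2; rethrown@2 h=5 -> second land @7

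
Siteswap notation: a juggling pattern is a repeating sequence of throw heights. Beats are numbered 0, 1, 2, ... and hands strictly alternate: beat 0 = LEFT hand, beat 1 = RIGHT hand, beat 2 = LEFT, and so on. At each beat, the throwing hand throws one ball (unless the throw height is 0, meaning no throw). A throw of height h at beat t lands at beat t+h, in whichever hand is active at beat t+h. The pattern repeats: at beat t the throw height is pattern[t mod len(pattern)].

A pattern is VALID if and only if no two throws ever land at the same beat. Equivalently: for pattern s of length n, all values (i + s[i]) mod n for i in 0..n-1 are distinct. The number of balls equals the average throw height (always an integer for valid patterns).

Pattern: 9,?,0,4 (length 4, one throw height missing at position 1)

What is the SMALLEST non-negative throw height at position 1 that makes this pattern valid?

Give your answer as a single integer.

Answer: 3

Derivation:
i=0: (0 + 9) mod 4 = 1
i=1: s[i]=? (unknown)
i=2: (2 + 0) mod 4 = 2
i=3: (3 + 4) mod 4 = 3
Known residues: [1, 2, 3]; need a permutation of 0..3, so missing residue r = 0
Need (1 + s) mod 4 = 0; smallest s = (0 - 1) mod 4 = 3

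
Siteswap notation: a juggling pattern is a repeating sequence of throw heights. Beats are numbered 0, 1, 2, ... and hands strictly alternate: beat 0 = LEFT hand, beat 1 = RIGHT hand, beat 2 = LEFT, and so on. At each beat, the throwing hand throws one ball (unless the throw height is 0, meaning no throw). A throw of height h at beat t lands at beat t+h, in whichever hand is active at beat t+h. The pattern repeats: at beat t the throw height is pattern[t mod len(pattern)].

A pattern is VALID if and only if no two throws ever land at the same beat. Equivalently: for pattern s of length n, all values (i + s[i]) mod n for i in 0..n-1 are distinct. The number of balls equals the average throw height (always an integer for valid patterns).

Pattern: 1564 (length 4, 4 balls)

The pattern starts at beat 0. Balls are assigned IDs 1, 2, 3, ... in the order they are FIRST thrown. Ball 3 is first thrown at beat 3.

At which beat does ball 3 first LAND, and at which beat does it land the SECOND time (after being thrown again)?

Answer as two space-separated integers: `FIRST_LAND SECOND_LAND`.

Beat 0 (L): throw ball1 h=1 -> lands@1:R; in-air after throw: [b1@1:R]
Beat 1 (R): throw ball1 h=5 -> lands@6:L; in-air after throw: [b1@6:L]
Beat 2 (L): throw ball2 h=6 -> lands@8:L; in-air after throw: [b1@6:L b2@8:L]
Beat 3 (R): throw ball3 h=4 -> lands@7:R; in-air after throw: [b1@6:L b3@7:R b2@8:L]
Beat 4 (L): throw ball4 h=1 -> lands@5:R; in-air after throw: [b4@5:R b1@6:L b3@7:R b2@8:L]
Beat 5 (R): throw ball4 h=5 -> lands@10:L; in-air after throw: [b1@6:L b3@7:R b2@8:L b4@10:L]
Beat 6 (L): throw ball1 h=6 -> lands@12:L; in-air after throw: [b3@7:R b2@8:L b4@10:L b1@12:L]
Beat 7 (R): throw ball3 h=4 -> lands@11:R; in-air after throw: [b2@8:L b4@10:L b3@11:R b1@12:L]
Beat 8 (L): throw ball2 h=1 -> lands@9:R; in-air after throw: [b2@9:R b4@10:L b3@11:R b1@12:L]
Beat 9 (R): throw ball2 h=5 -> lands@14:L; in-air after throw: [b4@10:L b3@11:R b1@12:L b2@14:L]
Beat 10 (L): throw ball4 h=6 -> lands@16:L; in-air after throw: [b3@11:R b1@12:L b2@14:L b4@16:L]
Beat 11 (R): throw ball3 h=4 -> lands@15:R; in-air after throw: [b1@12:L b2@14:L b3@15:R b4@16:L]
Ball 3: thrown@3 h=4 -> first land @7; rethrown@7 h=4 -> second land @11

Answer: 7 11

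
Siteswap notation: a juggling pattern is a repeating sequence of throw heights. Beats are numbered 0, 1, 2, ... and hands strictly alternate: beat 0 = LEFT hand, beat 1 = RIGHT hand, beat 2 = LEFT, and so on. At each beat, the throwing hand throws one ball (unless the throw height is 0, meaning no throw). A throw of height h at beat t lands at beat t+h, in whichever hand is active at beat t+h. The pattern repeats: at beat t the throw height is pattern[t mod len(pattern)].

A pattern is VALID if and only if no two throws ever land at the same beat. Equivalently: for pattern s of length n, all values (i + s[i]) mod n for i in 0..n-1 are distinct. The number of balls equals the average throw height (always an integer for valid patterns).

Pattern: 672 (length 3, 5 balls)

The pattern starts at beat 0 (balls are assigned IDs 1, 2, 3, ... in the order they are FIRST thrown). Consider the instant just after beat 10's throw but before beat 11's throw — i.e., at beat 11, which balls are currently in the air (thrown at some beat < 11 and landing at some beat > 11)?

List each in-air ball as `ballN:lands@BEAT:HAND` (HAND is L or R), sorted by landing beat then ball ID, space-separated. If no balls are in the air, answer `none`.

Answer: ball1:lands@12:L ball5:lands@14:L ball4:lands@15:R ball2:lands@17:R

Derivation:
Beat 0 (L): throw ball1 h=6 -> lands@6:L; in-air after throw: [b1@6:L]
Beat 1 (R): throw ball2 h=7 -> lands@8:L; in-air after throw: [b1@6:L b2@8:L]
Beat 2 (L): throw ball3 h=2 -> lands@4:L; in-air after throw: [b3@4:L b1@6:L b2@8:L]
Beat 3 (R): throw ball4 h=6 -> lands@9:R; in-air after throw: [b3@4:L b1@6:L b2@8:L b4@9:R]
Beat 4 (L): throw ball3 h=7 -> lands@11:R; in-air after throw: [b1@6:L b2@8:L b4@9:R b3@11:R]
Beat 5 (R): throw ball5 h=2 -> lands@7:R; in-air after throw: [b1@6:L b5@7:R b2@8:L b4@9:R b3@11:R]
Beat 6 (L): throw ball1 h=6 -> lands@12:L; in-air after throw: [b5@7:R b2@8:L b4@9:R b3@11:R b1@12:L]
Beat 7 (R): throw ball5 h=7 -> lands@14:L; in-air after throw: [b2@8:L b4@9:R b3@11:R b1@12:L b5@14:L]
Beat 8 (L): throw ball2 h=2 -> lands@10:L; in-air after throw: [b4@9:R b2@10:L b3@11:R b1@12:L b5@14:L]
Beat 9 (R): throw ball4 h=6 -> lands@15:R; in-air after throw: [b2@10:L b3@11:R b1@12:L b5@14:L b4@15:R]
Beat 10 (L): throw ball2 h=7 -> lands@17:R; in-air after throw: [b3@11:R b1@12:L b5@14:L b4@15:R b2@17:R]
Beat 11 (R): throw ball3 h=2 -> lands@13:R; in-air after throw: [b1@12:L b3@13:R b5@14:L b4@15:R b2@17:R]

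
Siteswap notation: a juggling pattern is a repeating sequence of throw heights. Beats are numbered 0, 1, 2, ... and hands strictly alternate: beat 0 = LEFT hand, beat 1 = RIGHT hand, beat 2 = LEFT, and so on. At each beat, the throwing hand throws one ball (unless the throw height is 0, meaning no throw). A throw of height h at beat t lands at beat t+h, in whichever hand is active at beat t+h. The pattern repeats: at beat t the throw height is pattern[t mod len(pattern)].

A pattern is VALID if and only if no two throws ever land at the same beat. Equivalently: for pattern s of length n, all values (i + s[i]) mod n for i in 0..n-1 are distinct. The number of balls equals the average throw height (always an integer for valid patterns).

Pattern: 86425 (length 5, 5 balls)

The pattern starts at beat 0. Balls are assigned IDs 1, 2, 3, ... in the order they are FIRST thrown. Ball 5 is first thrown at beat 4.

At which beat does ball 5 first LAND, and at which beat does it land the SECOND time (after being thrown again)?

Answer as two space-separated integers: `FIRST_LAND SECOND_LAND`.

Answer: 9 14

Derivation:
Beat 0 (L): throw ball1 h=8 -> lands@8:L; in-air after throw: [b1@8:L]
Beat 1 (R): throw ball2 h=6 -> lands@7:R; in-air after throw: [b2@7:R b1@8:L]
Beat 2 (L): throw ball3 h=4 -> lands@6:L; in-air after throw: [b3@6:L b2@7:R b1@8:L]
Beat 3 (R): throw ball4 h=2 -> lands@5:R; in-air after throw: [b4@5:R b3@6:L b2@7:R b1@8:L]
Beat 4 (L): throw ball5 h=5 -> lands@9:R; in-air after throw: [b4@5:R b3@6:L b2@7:R b1@8:L b5@9:R]
Beat 5 (R): throw ball4 h=8 -> lands@13:R; in-air after throw: [b3@6:L b2@7:R b1@8:L b5@9:R b4@13:R]
Beat 6 (L): throw ball3 h=6 -> lands@12:L; in-air after throw: [b2@7:R b1@8:L b5@9:R b3@12:L b4@13:R]
Beat 7 (R): throw ball2 h=4 -> lands@11:R; in-air after throw: [b1@8:L b5@9:R b2@11:R b3@12:L b4@13:R]
Beat 8 (L): throw ball1 h=2 -> lands@10:L; in-air after throw: [b5@9:R b1@10:L b2@11:R b3@12:L b4@13:R]
Beat 9 (R): throw ball5 h=5 -> lands@14:L; in-air after throw: [b1@10:L b2@11:R b3@12:L b4@13:R b5@14:L]
Beat 10 (L): throw ball1 h=8 -> lands@18:L; in-air after throw: [b2@11:R b3@12:L b4@13:R b5@14:L b1@18:L]
Beat 11 (R): throw ball2 h=6 -> lands@17:R; in-air after throw: [b3@12:L b4@13:R b5@14:L b2@17:R b1@18:L]
Beat 12 (L): throw ball3 h=4 -> lands@16:L; in-air after throw: [b4@13:R b5@14:L b3@16:L b2@17:R b1@18:L]
Beat 13 (R): throw ball4 h=2 -> lands@15:R; in-air after throw: [b5@14:L b4@15:R b3@16:L b2@17:R b1@18:L]
Beat 14 (L): throw ball5 h=5 -> lands@19:R; in-air after throw: [b4@15:R b3@16:L b2@17:R b1@18:L b5@19:R]
Ball 5: thrown@4 h=5 -> first land @9; rethrown@9 h=5 -> second land @14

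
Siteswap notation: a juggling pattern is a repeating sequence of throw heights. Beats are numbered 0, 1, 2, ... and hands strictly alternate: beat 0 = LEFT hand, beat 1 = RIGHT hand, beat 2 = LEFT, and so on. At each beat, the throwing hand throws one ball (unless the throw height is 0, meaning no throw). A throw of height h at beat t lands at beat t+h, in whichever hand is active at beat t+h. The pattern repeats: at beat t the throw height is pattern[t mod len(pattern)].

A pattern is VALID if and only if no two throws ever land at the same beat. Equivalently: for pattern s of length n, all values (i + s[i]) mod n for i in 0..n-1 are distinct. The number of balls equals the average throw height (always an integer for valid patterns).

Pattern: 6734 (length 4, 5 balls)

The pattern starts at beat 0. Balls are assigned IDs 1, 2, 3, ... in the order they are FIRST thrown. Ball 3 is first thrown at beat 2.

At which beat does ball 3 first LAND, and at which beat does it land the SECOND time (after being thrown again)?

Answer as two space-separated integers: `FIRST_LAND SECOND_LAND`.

Beat 0 (L): throw ball1 h=6 -> lands@6:L; in-air after throw: [b1@6:L]
Beat 1 (R): throw ball2 h=7 -> lands@8:L; in-air after throw: [b1@6:L b2@8:L]
Beat 2 (L): throw ball3 h=3 -> lands@5:R; in-air after throw: [b3@5:R b1@6:L b2@8:L]
Beat 3 (R): throw ball4 h=4 -> lands@7:R; in-air after throw: [b3@5:R b1@6:L b4@7:R b2@8:L]
Beat 4 (L): throw ball5 h=6 -> lands@10:L; in-air after throw: [b3@5:R b1@6:L b4@7:R b2@8:L b5@10:L]
Beat 5 (R): throw ball3 h=7 -> lands@12:L; in-air after throw: [b1@6:L b4@7:R b2@8:L b5@10:L b3@12:L]
Beat 6 (L): throw ball1 h=3 -> lands@9:R; in-air after throw: [b4@7:R b2@8:L b1@9:R b5@10:L b3@12:L]
Beat 7 (R): throw ball4 h=4 -> lands@11:R; in-air after throw: [b2@8:L b1@9:R b5@10:L b4@11:R b3@12:L]
Beat 8 (L): throw ball2 h=6 -> lands@14:L; in-air after throw: [b1@9:R b5@10:L b4@11:R b3@12:L b2@14:L]
Beat 9 (R): throw ball1 h=7 -> lands@16:L; in-air after throw: [b5@10:L b4@11:R b3@12:L b2@14:L b1@16:L]
Beat 10 (L): throw ball5 h=3 -> lands@13:R; in-air after throw: [b4@11:R b3@12:L b5@13:R b2@14:L b1@16:L]
Beat 11 (R): throw ball4 h=4 -> lands@15:R; in-air after throw: [b3@12:L b5@13:R b2@14:L b4@15:R b1@16:L]
Beat 12 (L): throw ball3 h=6 -> lands@18:L; in-air after throw: [b5@13:R b2@14:L b4@15:R b1@16:L b3@18:L]
Ball 3: thrown@2 h=3 -> first land @5; rethrown@5 h=7 -> second land @12

Answer: 5 12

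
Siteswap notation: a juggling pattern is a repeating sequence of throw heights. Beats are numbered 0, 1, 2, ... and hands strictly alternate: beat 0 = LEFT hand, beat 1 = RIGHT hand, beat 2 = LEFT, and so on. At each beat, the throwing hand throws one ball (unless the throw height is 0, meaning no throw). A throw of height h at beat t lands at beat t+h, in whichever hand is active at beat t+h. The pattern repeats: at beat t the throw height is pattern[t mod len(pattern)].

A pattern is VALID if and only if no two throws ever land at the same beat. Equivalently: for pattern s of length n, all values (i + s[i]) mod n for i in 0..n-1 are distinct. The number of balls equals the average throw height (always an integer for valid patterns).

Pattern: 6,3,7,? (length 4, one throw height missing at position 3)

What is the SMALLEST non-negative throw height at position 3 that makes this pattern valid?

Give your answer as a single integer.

i=0: (0 + 6) mod 4 = 2
i=1: (1 + 3) mod 4 = 0
i=2: (2 + 7) mod 4 = 1
i=3: s[i]=? (unknown)
Known residues: [0, 1, 2]; need a permutation of 0..3, so missing residue r = 3
Need (3 + s) mod 4 = 3; smallest s = (3 - 3) mod 4 = 0

Answer: 0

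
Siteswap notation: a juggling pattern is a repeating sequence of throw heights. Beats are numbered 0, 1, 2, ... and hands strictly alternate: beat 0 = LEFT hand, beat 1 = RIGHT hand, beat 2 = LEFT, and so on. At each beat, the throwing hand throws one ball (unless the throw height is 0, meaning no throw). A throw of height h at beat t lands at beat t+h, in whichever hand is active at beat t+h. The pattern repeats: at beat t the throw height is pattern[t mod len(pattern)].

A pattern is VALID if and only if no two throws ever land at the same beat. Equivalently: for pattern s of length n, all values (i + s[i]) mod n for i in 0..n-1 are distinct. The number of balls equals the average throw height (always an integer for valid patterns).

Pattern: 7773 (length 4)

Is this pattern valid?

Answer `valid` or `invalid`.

Answer: valid

Derivation:
i=0: (i + s[i]) mod n = (0 + 7) mod 4 = 3
i=1: (i + s[i]) mod n = (1 + 7) mod 4 = 0
i=2: (i + s[i]) mod n = (2 + 7) mod 4 = 1
i=3: (i + s[i]) mod n = (3 + 3) mod 4 = 2
Residues: [3, 0, 1, 2], distinct: True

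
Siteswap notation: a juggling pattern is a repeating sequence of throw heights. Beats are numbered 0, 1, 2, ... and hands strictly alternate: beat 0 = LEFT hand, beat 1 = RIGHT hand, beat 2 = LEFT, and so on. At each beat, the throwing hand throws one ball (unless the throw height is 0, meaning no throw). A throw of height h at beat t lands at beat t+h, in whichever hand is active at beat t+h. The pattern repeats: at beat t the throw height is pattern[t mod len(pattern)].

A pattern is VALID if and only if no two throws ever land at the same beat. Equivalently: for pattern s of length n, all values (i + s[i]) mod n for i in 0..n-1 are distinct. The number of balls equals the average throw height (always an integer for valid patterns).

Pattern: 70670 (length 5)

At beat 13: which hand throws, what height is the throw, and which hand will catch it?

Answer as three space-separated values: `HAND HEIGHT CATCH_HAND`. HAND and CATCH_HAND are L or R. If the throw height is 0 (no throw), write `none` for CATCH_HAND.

Answer: R 7 L

Derivation:
Beat 13: 13 mod 2 = 1, so hand = R
Throw height = pattern[13 mod 5] = pattern[3] = 7
Lands at beat 13+7=20, 20 mod 2 = 0, so catch hand = L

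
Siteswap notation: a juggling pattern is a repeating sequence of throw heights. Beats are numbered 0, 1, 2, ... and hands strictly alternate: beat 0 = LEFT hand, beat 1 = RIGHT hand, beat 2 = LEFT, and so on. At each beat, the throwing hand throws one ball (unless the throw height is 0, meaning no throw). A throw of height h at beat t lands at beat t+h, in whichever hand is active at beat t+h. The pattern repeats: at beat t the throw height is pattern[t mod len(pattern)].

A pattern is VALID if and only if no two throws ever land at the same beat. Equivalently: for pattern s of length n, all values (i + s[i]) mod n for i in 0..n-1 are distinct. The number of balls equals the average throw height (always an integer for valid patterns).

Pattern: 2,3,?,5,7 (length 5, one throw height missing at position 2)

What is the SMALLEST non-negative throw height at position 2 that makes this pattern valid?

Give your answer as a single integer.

Answer: 3

Derivation:
i=0: (0 + 2) mod 5 = 2
i=1: (1 + 3) mod 5 = 4
i=2: s[i]=? (unknown)
i=3: (3 + 5) mod 5 = 3
i=4: (4 + 7) mod 5 = 1
Known residues: [1, 2, 3, 4]; need a permutation of 0..4, so missing residue r = 0
Need (2 + s) mod 5 = 0; smallest s = (0 - 2) mod 5 = 3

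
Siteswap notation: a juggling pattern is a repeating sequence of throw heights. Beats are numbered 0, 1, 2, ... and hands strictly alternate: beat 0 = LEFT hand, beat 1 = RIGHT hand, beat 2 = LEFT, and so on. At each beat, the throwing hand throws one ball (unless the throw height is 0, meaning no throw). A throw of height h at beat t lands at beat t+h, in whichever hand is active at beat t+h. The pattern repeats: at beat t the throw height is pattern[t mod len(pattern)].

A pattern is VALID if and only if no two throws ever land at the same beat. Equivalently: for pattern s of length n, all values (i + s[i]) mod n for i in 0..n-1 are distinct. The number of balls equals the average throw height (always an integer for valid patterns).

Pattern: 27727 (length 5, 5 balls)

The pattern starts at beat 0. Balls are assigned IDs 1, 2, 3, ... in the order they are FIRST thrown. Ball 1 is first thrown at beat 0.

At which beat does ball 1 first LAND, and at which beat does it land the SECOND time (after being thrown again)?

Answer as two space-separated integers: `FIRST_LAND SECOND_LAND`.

Answer: 2 9

Derivation:
Beat 0 (L): throw ball1 h=2 -> lands@2:L; in-air after throw: [b1@2:L]
Beat 1 (R): throw ball2 h=7 -> lands@8:L; in-air after throw: [b1@2:L b2@8:L]
Beat 2 (L): throw ball1 h=7 -> lands@9:R; in-air after throw: [b2@8:L b1@9:R]
Beat 3 (R): throw ball3 h=2 -> lands@5:R; in-air after throw: [b3@5:R b2@8:L b1@9:R]
Beat 4 (L): throw ball4 h=7 -> lands@11:R; in-air after throw: [b3@5:R b2@8:L b1@9:R b4@11:R]
Beat 5 (R): throw ball3 h=2 -> lands@7:R; in-air after throw: [b3@7:R b2@8:L b1@9:R b4@11:R]
Beat 6 (L): throw ball5 h=7 -> lands@13:R; in-air after throw: [b3@7:R b2@8:L b1@9:R b4@11:R b5@13:R]
Beat 7 (R): throw ball3 h=7 -> lands@14:L; in-air after throw: [b2@8:L b1@9:R b4@11:R b5@13:R b3@14:L]
Beat 8 (L): throw ball2 h=2 -> lands@10:L; in-air after throw: [b1@9:R b2@10:L b4@11:R b5@13:R b3@14:L]
Beat 9 (R): throw ball1 h=7 -> lands@16:L; in-air after throw: [b2@10:L b4@11:R b5@13:R b3@14:L b1@16:L]
Ball 1: thrown@0 h=2 -> first land @2; rethrown@2 h=7 -> second land @9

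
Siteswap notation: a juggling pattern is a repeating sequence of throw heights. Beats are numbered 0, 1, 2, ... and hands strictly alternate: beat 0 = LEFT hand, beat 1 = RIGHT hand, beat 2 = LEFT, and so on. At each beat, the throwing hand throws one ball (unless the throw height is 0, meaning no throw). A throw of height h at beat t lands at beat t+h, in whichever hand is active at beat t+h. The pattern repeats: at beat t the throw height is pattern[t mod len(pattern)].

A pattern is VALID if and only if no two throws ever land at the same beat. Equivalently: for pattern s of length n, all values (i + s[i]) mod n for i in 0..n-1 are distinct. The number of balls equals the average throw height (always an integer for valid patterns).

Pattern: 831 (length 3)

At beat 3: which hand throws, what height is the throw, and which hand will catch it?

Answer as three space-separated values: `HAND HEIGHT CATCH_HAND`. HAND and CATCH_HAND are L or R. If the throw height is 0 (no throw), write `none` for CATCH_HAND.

Answer: R 8 R

Derivation:
Beat 3: 3 mod 2 = 1, so hand = R
Throw height = pattern[3 mod 3] = pattern[0] = 8
Lands at beat 3+8=11, 11 mod 2 = 1, so catch hand = R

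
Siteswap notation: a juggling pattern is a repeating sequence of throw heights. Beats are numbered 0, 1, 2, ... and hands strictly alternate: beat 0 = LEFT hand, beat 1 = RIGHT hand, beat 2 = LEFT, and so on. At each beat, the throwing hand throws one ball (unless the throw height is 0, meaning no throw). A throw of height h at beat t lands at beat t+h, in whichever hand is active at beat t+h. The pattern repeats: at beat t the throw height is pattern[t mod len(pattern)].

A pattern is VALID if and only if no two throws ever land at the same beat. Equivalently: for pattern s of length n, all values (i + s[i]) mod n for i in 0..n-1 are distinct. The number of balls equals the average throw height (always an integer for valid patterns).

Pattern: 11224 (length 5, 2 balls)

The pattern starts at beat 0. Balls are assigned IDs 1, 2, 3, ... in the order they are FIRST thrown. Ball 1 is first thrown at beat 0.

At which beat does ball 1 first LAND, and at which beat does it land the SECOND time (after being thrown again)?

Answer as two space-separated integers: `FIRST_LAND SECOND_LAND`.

Answer: 1 2

Derivation:
Beat 0 (L): throw ball1 h=1 -> lands@1:R; in-air after throw: [b1@1:R]
Beat 1 (R): throw ball1 h=1 -> lands@2:L; in-air after throw: [b1@2:L]
Beat 2 (L): throw ball1 h=2 -> lands@4:L; in-air after throw: [b1@4:L]
Ball 1: thrown@0 h=1 -> first land @1; rethrown@1 h=1 -> second land @2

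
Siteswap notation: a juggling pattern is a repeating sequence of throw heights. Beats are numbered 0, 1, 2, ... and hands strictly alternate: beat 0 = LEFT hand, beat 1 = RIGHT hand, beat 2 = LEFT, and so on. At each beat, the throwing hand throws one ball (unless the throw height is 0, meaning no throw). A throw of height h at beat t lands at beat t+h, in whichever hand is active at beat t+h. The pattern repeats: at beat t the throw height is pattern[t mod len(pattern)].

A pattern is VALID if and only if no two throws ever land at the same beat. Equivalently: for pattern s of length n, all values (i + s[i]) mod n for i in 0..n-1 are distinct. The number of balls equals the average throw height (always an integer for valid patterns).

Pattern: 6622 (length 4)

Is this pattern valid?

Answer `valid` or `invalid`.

i=0: (i + s[i]) mod n = (0 + 6) mod 4 = 2
i=1: (i + s[i]) mod n = (1 + 6) mod 4 = 3
i=2: (i + s[i]) mod n = (2 + 2) mod 4 = 0
i=3: (i + s[i]) mod n = (3 + 2) mod 4 = 1
Residues: [2, 3, 0, 1], distinct: True

Answer: valid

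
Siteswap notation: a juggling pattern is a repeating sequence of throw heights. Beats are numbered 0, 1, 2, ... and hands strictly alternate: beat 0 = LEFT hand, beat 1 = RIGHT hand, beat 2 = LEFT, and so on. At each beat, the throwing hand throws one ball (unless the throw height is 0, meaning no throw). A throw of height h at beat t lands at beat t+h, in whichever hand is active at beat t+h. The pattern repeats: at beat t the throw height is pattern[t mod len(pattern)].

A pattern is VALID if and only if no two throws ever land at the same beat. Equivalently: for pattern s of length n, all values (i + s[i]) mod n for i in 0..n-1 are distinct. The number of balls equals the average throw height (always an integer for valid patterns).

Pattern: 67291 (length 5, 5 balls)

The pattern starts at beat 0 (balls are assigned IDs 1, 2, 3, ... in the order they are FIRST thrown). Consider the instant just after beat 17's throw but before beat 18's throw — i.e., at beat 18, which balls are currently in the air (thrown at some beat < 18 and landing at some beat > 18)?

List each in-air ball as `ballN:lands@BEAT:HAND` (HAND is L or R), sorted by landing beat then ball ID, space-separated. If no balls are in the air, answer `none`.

Answer: ball2:lands@19:R ball4:lands@21:R ball1:lands@22:L ball5:lands@23:R

Derivation:
Beat 0 (L): throw ball1 h=6 -> lands@6:L; in-air after throw: [b1@6:L]
Beat 1 (R): throw ball2 h=7 -> lands@8:L; in-air after throw: [b1@6:L b2@8:L]
Beat 2 (L): throw ball3 h=2 -> lands@4:L; in-air after throw: [b3@4:L b1@6:L b2@8:L]
Beat 3 (R): throw ball4 h=9 -> lands@12:L; in-air after throw: [b3@4:L b1@6:L b2@8:L b4@12:L]
Beat 4 (L): throw ball3 h=1 -> lands@5:R; in-air after throw: [b3@5:R b1@6:L b2@8:L b4@12:L]
Beat 5 (R): throw ball3 h=6 -> lands@11:R; in-air after throw: [b1@6:L b2@8:L b3@11:R b4@12:L]
Beat 6 (L): throw ball1 h=7 -> lands@13:R; in-air after throw: [b2@8:L b3@11:R b4@12:L b1@13:R]
Beat 7 (R): throw ball5 h=2 -> lands@9:R; in-air after throw: [b2@8:L b5@9:R b3@11:R b4@12:L b1@13:R]
Beat 8 (L): throw ball2 h=9 -> lands@17:R; in-air after throw: [b5@9:R b3@11:R b4@12:L b1@13:R b2@17:R]
Beat 9 (R): throw ball5 h=1 -> lands@10:L; in-air after throw: [b5@10:L b3@11:R b4@12:L b1@13:R b2@17:R]
Beat 10 (L): throw ball5 h=6 -> lands@16:L; in-air after throw: [b3@11:R b4@12:L b1@13:R b5@16:L b2@17:R]
Beat 11 (R): throw ball3 h=7 -> lands@18:L; in-air after throw: [b4@12:L b1@13:R b5@16:L b2@17:R b3@18:L]
Beat 12 (L): throw ball4 h=2 -> lands@14:L; in-air after throw: [b1@13:R b4@14:L b5@16:L b2@17:R b3@18:L]
Beat 13 (R): throw ball1 h=9 -> lands@22:L; in-air after throw: [b4@14:L b5@16:L b2@17:R b3@18:L b1@22:L]
Beat 14 (L): throw ball4 h=1 -> lands@15:R; in-air after throw: [b4@15:R b5@16:L b2@17:R b3@18:L b1@22:L]
Beat 15 (R): throw ball4 h=6 -> lands@21:R; in-air after throw: [b5@16:L b2@17:R b3@18:L b4@21:R b1@22:L]
Beat 16 (L): throw ball5 h=7 -> lands@23:R; in-air after throw: [b2@17:R b3@18:L b4@21:R b1@22:L b5@23:R]
Beat 17 (R): throw ball2 h=2 -> lands@19:R; in-air after throw: [b3@18:L b2@19:R b4@21:R b1@22:L b5@23:R]
Beat 18 (L): throw ball3 h=9 -> lands@27:R; in-air after throw: [b2@19:R b4@21:R b1@22:L b5@23:R b3@27:R]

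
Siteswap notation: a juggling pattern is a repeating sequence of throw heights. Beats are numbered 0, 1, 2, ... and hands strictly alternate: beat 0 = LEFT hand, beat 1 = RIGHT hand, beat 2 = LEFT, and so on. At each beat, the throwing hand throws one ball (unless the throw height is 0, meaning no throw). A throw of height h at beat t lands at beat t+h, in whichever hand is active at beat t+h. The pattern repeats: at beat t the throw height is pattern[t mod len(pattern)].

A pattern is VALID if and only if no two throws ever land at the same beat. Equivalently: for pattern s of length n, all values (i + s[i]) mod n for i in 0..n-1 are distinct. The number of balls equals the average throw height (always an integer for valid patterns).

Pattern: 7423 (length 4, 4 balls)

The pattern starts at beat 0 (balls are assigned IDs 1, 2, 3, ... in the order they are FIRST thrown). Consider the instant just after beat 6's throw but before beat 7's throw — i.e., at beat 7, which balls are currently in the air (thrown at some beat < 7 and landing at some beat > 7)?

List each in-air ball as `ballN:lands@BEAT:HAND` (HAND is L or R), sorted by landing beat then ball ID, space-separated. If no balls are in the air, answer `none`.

Beat 0 (L): throw ball1 h=7 -> lands@7:R; in-air after throw: [b1@7:R]
Beat 1 (R): throw ball2 h=4 -> lands@5:R; in-air after throw: [b2@5:R b1@7:R]
Beat 2 (L): throw ball3 h=2 -> lands@4:L; in-air after throw: [b3@4:L b2@5:R b1@7:R]
Beat 3 (R): throw ball4 h=3 -> lands@6:L; in-air after throw: [b3@4:L b2@5:R b4@6:L b1@7:R]
Beat 4 (L): throw ball3 h=7 -> lands@11:R; in-air after throw: [b2@5:R b4@6:L b1@7:R b3@11:R]
Beat 5 (R): throw ball2 h=4 -> lands@9:R; in-air after throw: [b4@6:L b1@7:R b2@9:R b3@11:R]
Beat 6 (L): throw ball4 h=2 -> lands@8:L; in-air after throw: [b1@7:R b4@8:L b2@9:R b3@11:R]
Beat 7 (R): throw ball1 h=3 -> lands@10:L; in-air after throw: [b4@8:L b2@9:R b1@10:L b3@11:R]

Answer: ball4:lands@8:L ball2:lands@9:R ball3:lands@11:R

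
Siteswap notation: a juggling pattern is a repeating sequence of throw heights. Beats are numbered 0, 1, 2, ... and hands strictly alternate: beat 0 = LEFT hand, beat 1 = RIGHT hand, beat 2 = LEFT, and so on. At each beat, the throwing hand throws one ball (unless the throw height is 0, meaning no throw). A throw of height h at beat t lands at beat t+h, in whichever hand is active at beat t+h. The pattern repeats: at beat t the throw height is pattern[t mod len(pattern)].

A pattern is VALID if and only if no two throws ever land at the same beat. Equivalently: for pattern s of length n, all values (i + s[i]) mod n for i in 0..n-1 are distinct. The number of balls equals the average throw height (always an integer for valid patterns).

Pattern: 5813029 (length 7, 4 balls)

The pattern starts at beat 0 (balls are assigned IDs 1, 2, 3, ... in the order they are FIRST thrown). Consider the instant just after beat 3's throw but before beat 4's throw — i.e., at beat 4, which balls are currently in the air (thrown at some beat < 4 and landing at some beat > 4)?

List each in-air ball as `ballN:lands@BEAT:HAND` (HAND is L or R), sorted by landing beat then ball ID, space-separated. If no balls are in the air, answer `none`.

Beat 0 (L): throw ball1 h=5 -> lands@5:R; in-air after throw: [b1@5:R]
Beat 1 (R): throw ball2 h=8 -> lands@9:R; in-air after throw: [b1@5:R b2@9:R]
Beat 2 (L): throw ball3 h=1 -> lands@3:R; in-air after throw: [b3@3:R b1@5:R b2@9:R]
Beat 3 (R): throw ball3 h=3 -> lands@6:L; in-air after throw: [b1@5:R b3@6:L b2@9:R]

Answer: ball1:lands@5:R ball3:lands@6:L ball2:lands@9:R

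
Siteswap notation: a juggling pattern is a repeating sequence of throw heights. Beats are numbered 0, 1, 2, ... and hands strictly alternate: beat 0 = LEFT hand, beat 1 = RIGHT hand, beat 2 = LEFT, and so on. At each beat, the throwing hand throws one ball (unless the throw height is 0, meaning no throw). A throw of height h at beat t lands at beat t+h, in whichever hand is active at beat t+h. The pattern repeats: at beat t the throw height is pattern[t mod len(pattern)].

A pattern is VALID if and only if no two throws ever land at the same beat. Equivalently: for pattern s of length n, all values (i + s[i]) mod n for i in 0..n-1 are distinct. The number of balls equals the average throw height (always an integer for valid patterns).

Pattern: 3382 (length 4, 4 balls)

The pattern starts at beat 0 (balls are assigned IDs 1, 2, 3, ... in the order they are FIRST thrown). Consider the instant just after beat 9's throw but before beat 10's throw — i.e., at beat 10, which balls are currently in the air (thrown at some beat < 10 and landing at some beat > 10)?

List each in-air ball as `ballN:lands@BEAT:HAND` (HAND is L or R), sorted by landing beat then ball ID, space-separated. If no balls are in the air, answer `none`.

Answer: ball1:lands@11:R ball2:lands@12:L ball4:lands@14:L

Derivation:
Beat 0 (L): throw ball1 h=3 -> lands@3:R; in-air after throw: [b1@3:R]
Beat 1 (R): throw ball2 h=3 -> lands@4:L; in-air after throw: [b1@3:R b2@4:L]
Beat 2 (L): throw ball3 h=8 -> lands@10:L; in-air after throw: [b1@3:R b2@4:L b3@10:L]
Beat 3 (R): throw ball1 h=2 -> lands@5:R; in-air after throw: [b2@4:L b1@5:R b3@10:L]
Beat 4 (L): throw ball2 h=3 -> lands@7:R; in-air after throw: [b1@5:R b2@7:R b3@10:L]
Beat 5 (R): throw ball1 h=3 -> lands@8:L; in-air after throw: [b2@7:R b1@8:L b3@10:L]
Beat 6 (L): throw ball4 h=8 -> lands@14:L; in-air after throw: [b2@7:R b1@8:L b3@10:L b4@14:L]
Beat 7 (R): throw ball2 h=2 -> lands@9:R; in-air after throw: [b1@8:L b2@9:R b3@10:L b4@14:L]
Beat 8 (L): throw ball1 h=3 -> lands@11:R; in-air after throw: [b2@9:R b3@10:L b1@11:R b4@14:L]
Beat 9 (R): throw ball2 h=3 -> lands@12:L; in-air after throw: [b3@10:L b1@11:R b2@12:L b4@14:L]
Beat 10 (L): throw ball3 h=8 -> lands@18:L; in-air after throw: [b1@11:R b2@12:L b4@14:L b3@18:L]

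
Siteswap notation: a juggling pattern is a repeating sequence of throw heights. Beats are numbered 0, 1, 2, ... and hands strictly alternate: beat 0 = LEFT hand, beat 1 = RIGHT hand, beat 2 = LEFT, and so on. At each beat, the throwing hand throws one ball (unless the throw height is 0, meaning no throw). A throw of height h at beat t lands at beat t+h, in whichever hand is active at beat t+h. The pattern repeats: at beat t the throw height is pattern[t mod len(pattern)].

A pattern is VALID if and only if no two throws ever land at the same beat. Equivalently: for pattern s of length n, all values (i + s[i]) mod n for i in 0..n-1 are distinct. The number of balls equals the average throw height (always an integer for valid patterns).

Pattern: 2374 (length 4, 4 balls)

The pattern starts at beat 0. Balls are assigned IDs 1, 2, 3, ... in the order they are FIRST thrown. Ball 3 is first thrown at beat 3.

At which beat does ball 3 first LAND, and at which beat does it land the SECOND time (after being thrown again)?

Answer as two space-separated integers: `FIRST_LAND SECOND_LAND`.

Answer: 7 11

Derivation:
Beat 0 (L): throw ball1 h=2 -> lands@2:L; in-air after throw: [b1@2:L]
Beat 1 (R): throw ball2 h=3 -> lands@4:L; in-air after throw: [b1@2:L b2@4:L]
Beat 2 (L): throw ball1 h=7 -> lands@9:R; in-air after throw: [b2@4:L b1@9:R]
Beat 3 (R): throw ball3 h=4 -> lands@7:R; in-air after throw: [b2@4:L b3@7:R b1@9:R]
Beat 4 (L): throw ball2 h=2 -> lands@6:L; in-air after throw: [b2@6:L b3@7:R b1@9:R]
Beat 5 (R): throw ball4 h=3 -> lands@8:L; in-air after throw: [b2@6:L b3@7:R b4@8:L b1@9:R]
Beat 6 (L): throw ball2 h=7 -> lands@13:R; in-air after throw: [b3@7:R b4@8:L b1@9:R b2@13:R]
Beat 7 (R): throw ball3 h=4 -> lands@11:R; in-air after throw: [b4@8:L b1@9:R b3@11:R b2@13:R]
Beat 8 (L): throw ball4 h=2 -> lands@10:L; in-air after throw: [b1@9:R b4@10:L b3@11:R b2@13:R]
Beat 9 (R): throw ball1 h=3 -> lands@12:L; in-air after throw: [b4@10:L b3@11:R b1@12:L b2@13:R]
Beat 10 (L): throw ball4 h=7 -> lands@17:R; in-air after throw: [b3@11:R b1@12:L b2@13:R b4@17:R]
Beat 11 (R): throw ball3 h=4 -> lands@15:R; in-air after throw: [b1@12:L b2@13:R b3@15:R b4@17:R]
Ball 3: thrown@3 h=4 -> first land @7; rethrown@7 h=4 -> second land @11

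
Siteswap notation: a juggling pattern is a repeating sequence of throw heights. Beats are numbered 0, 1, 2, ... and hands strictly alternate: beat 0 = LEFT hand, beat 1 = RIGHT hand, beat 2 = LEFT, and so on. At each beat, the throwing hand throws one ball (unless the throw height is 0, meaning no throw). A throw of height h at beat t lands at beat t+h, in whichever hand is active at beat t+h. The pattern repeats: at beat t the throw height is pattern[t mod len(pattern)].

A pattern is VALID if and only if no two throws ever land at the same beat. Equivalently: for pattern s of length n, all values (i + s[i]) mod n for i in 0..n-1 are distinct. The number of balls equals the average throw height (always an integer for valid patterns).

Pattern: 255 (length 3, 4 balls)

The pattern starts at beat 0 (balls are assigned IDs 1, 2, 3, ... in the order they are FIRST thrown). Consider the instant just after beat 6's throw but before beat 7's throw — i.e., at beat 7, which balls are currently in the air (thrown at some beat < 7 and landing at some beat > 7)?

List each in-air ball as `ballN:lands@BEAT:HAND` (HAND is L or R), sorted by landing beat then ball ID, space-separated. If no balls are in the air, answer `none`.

Beat 0 (L): throw ball1 h=2 -> lands@2:L; in-air after throw: [b1@2:L]
Beat 1 (R): throw ball2 h=5 -> lands@6:L; in-air after throw: [b1@2:L b2@6:L]
Beat 2 (L): throw ball1 h=5 -> lands@7:R; in-air after throw: [b2@6:L b1@7:R]
Beat 3 (R): throw ball3 h=2 -> lands@5:R; in-air after throw: [b3@5:R b2@6:L b1@7:R]
Beat 4 (L): throw ball4 h=5 -> lands@9:R; in-air after throw: [b3@5:R b2@6:L b1@7:R b4@9:R]
Beat 5 (R): throw ball3 h=5 -> lands@10:L; in-air after throw: [b2@6:L b1@7:R b4@9:R b3@10:L]
Beat 6 (L): throw ball2 h=2 -> lands@8:L; in-air after throw: [b1@7:R b2@8:L b4@9:R b3@10:L]
Beat 7 (R): throw ball1 h=5 -> lands@12:L; in-air after throw: [b2@8:L b4@9:R b3@10:L b1@12:L]

Answer: ball2:lands@8:L ball4:lands@9:R ball3:lands@10:L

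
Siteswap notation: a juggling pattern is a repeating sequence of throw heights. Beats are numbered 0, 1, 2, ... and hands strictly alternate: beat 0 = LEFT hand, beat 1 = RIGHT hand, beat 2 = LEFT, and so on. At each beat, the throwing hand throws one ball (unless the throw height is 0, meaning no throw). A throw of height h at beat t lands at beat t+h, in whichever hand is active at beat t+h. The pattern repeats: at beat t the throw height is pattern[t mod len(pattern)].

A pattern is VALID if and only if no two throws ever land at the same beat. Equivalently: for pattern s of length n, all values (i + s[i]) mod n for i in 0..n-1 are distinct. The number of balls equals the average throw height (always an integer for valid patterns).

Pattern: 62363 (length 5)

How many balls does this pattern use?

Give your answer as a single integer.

Answer: 4

Derivation:
Pattern = [6, 2, 3, 6, 3], length n = 5
  position 0: throw height = 6, running sum = 6
  position 1: throw height = 2, running sum = 8
  position 2: throw height = 3, running sum = 11
  position 3: throw height = 6, running sum = 17
  position 4: throw height = 3, running sum = 20
Total sum = 20; balls = sum / n = 20 / 5 = 4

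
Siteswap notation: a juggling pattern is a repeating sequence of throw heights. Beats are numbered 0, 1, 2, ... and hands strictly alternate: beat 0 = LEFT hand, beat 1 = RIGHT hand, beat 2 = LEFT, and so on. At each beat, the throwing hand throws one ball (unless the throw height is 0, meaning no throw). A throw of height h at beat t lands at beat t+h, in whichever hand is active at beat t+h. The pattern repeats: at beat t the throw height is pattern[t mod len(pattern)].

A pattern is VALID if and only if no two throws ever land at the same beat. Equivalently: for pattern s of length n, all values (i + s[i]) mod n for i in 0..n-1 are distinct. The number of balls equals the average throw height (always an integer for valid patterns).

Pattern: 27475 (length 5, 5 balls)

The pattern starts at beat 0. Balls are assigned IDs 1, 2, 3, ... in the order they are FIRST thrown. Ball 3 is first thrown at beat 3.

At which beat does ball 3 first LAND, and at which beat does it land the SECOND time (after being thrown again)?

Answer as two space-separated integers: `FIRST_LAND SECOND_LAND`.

Answer: 10 12

Derivation:
Beat 0 (L): throw ball1 h=2 -> lands@2:L; in-air after throw: [b1@2:L]
Beat 1 (R): throw ball2 h=7 -> lands@8:L; in-air after throw: [b1@2:L b2@8:L]
Beat 2 (L): throw ball1 h=4 -> lands@6:L; in-air after throw: [b1@6:L b2@8:L]
Beat 3 (R): throw ball3 h=7 -> lands@10:L; in-air after throw: [b1@6:L b2@8:L b3@10:L]
Beat 4 (L): throw ball4 h=5 -> lands@9:R; in-air after throw: [b1@6:L b2@8:L b4@9:R b3@10:L]
Beat 5 (R): throw ball5 h=2 -> lands@7:R; in-air after throw: [b1@6:L b5@7:R b2@8:L b4@9:R b3@10:L]
Beat 6 (L): throw ball1 h=7 -> lands@13:R; in-air after throw: [b5@7:R b2@8:L b4@9:R b3@10:L b1@13:R]
Beat 7 (R): throw ball5 h=4 -> lands@11:R; in-air after throw: [b2@8:L b4@9:R b3@10:L b5@11:R b1@13:R]
Beat 8 (L): throw ball2 h=7 -> lands@15:R; in-air after throw: [b4@9:R b3@10:L b5@11:R b1@13:R b2@15:R]
Beat 9 (R): throw ball4 h=5 -> lands@14:L; in-air after throw: [b3@10:L b5@11:R b1@13:R b4@14:L b2@15:R]
Beat 10 (L): throw ball3 h=2 -> lands@12:L; in-air after throw: [b5@11:R b3@12:L b1@13:R b4@14:L b2@15:R]
Beat 11 (R): throw ball5 h=7 -> lands@18:L; in-air after throw: [b3@12:L b1@13:R b4@14:L b2@15:R b5@18:L]
Beat 12 (L): throw ball3 h=4 -> lands@16:L; in-air after throw: [b1@13:R b4@14:L b2@15:R b3@16:L b5@18:L]
Ball 3: thrown@3 h=7 -> first land @10; rethrown@10 h=2 -> second land @12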